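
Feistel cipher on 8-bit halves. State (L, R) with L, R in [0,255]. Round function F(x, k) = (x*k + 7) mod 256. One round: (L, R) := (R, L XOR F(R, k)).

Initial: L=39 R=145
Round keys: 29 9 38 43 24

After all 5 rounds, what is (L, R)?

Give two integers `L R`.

Round 1 (k=29): L=145 R=83
Round 2 (k=9): L=83 R=99
Round 3 (k=38): L=99 R=234
Round 4 (k=43): L=234 R=54
Round 5 (k=24): L=54 R=253

Answer: 54 253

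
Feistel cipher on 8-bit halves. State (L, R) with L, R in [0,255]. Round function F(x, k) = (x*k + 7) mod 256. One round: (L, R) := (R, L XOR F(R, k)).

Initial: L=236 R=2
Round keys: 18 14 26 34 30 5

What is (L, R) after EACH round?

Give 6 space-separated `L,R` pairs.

Answer: 2,199 199,235 235,34 34,96 96,101 101,96

Derivation:
Round 1 (k=18): L=2 R=199
Round 2 (k=14): L=199 R=235
Round 3 (k=26): L=235 R=34
Round 4 (k=34): L=34 R=96
Round 5 (k=30): L=96 R=101
Round 6 (k=5): L=101 R=96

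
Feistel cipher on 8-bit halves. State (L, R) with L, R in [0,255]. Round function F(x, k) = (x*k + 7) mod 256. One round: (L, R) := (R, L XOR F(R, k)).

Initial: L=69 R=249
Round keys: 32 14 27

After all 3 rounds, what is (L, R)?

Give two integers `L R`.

Round 1 (k=32): L=249 R=98
Round 2 (k=14): L=98 R=154
Round 3 (k=27): L=154 R=39

Answer: 154 39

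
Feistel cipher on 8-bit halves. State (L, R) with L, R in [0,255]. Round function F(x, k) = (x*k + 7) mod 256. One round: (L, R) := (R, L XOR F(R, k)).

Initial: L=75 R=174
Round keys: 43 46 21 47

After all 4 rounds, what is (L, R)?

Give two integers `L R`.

Answer: 66 88

Derivation:
Round 1 (k=43): L=174 R=10
Round 2 (k=46): L=10 R=125
Round 3 (k=21): L=125 R=66
Round 4 (k=47): L=66 R=88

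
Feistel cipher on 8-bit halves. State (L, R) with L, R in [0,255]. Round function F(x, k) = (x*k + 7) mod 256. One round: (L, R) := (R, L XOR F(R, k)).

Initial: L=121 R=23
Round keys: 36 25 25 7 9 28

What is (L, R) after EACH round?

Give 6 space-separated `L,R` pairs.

Round 1 (k=36): L=23 R=58
Round 2 (k=25): L=58 R=166
Round 3 (k=25): L=166 R=7
Round 4 (k=7): L=7 R=158
Round 5 (k=9): L=158 R=146
Round 6 (k=28): L=146 R=97

Answer: 23,58 58,166 166,7 7,158 158,146 146,97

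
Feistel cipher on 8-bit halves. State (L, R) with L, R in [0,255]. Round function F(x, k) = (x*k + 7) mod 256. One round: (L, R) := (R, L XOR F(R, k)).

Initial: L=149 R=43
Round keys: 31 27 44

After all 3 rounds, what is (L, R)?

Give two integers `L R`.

Round 1 (k=31): L=43 R=169
Round 2 (k=27): L=169 R=241
Round 3 (k=44): L=241 R=218

Answer: 241 218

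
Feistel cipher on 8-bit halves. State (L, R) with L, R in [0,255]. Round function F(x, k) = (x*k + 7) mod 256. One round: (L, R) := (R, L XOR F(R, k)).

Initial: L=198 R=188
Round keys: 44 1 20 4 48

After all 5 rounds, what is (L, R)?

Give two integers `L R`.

Round 1 (k=44): L=188 R=145
Round 2 (k=1): L=145 R=36
Round 3 (k=20): L=36 R=70
Round 4 (k=4): L=70 R=59
Round 5 (k=48): L=59 R=81

Answer: 59 81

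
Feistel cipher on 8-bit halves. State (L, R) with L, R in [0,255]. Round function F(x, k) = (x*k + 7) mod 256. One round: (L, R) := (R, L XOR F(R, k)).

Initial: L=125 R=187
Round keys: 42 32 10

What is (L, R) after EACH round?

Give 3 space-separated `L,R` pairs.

Round 1 (k=42): L=187 R=200
Round 2 (k=32): L=200 R=188
Round 3 (k=10): L=188 R=151

Answer: 187,200 200,188 188,151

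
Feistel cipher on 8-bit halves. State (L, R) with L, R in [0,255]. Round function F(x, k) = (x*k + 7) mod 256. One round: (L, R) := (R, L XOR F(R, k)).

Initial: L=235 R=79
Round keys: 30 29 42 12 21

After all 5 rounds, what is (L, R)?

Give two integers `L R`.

Round 1 (k=30): L=79 R=162
Round 2 (k=29): L=162 R=46
Round 3 (k=42): L=46 R=49
Round 4 (k=12): L=49 R=125
Round 5 (k=21): L=125 R=121

Answer: 125 121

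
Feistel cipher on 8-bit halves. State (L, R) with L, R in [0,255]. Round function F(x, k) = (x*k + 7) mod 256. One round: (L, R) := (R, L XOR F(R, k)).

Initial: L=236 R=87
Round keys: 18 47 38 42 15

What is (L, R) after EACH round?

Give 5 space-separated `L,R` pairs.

Round 1 (k=18): L=87 R=201
Round 2 (k=47): L=201 R=185
Round 3 (k=38): L=185 R=180
Round 4 (k=42): L=180 R=54
Round 5 (k=15): L=54 R=133

Answer: 87,201 201,185 185,180 180,54 54,133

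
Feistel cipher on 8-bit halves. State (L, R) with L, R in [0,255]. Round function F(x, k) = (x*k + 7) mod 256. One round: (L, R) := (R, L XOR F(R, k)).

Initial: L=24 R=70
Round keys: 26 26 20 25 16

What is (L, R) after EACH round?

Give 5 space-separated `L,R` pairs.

Answer: 70,59 59,67 67,120 120,252 252,191

Derivation:
Round 1 (k=26): L=70 R=59
Round 2 (k=26): L=59 R=67
Round 3 (k=20): L=67 R=120
Round 4 (k=25): L=120 R=252
Round 5 (k=16): L=252 R=191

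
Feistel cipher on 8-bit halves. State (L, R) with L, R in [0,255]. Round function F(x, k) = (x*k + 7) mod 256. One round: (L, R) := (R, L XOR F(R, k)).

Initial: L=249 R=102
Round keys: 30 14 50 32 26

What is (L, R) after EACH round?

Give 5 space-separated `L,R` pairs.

Answer: 102,2 2,69 69,131 131,34 34,248

Derivation:
Round 1 (k=30): L=102 R=2
Round 2 (k=14): L=2 R=69
Round 3 (k=50): L=69 R=131
Round 4 (k=32): L=131 R=34
Round 5 (k=26): L=34 R=248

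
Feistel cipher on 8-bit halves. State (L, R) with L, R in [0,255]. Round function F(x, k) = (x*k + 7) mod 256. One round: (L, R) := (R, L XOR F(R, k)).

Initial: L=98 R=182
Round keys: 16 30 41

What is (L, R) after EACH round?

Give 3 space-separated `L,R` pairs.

Round 1 (k=16): L=182 R=5
Round 2 (k=30): L=5 R=43
Round 3 (k=41): L=43 R=239

Answer: 182,5 5,43 43,239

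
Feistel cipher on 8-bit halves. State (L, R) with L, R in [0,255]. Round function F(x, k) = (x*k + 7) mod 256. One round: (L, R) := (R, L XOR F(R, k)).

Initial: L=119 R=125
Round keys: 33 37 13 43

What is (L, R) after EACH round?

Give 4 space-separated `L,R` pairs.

Round 1 (k=33): L=125 R=83
Round 2 (k=37): L=83 R=123
Round 3 (k=13): L=123 R=21
Round 4 (k=43): L=21 R=245

Answer: 125,83 83,123 123,21 21,245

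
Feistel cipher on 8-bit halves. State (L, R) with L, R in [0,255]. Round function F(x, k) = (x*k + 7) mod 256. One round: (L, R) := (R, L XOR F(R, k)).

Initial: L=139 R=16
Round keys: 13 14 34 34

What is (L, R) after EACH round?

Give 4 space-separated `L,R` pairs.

Answer: 16,92 92,31 31,121 121,6

Derivation:
Round 1 (k=13): L=16 R=92
Round 2 (k=14): L=92 R=31
Round 3 (k=34): L=31 R=121
Round 4 (k=34): L=121 R=6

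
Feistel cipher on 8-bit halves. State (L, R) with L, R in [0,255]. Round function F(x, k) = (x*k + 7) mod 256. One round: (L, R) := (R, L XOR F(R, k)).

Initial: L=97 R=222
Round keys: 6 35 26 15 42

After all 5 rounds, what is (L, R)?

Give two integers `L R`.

Round 1 (k=6): L=222 R=90
Round 2 (k=35): L=90 R=139
Round 3 (k=26): L=139 R=127
Round 4 (k=15): L=127 R=243
Round 5 (k=42): L=243 R=154

Answer: 243 154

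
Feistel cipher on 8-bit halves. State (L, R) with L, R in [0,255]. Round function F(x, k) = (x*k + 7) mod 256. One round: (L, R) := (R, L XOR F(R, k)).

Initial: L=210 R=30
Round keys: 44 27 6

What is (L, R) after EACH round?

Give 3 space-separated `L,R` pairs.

Answer: 30,253 253,168 168,10

Derivation:
Round 1 (k=44): L=30 R=253
Round 2 (k=27): L=253 R=168
Round 3 (k=6): L=168 R=10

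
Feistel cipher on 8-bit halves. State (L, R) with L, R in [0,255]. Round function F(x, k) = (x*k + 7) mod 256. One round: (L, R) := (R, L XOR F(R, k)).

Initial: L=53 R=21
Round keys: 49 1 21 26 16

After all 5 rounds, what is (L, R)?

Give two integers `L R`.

Answer: 132 126

Derivation:
Round 1 (k=49): L=21 R=57
Round 2 (k=1): L=57 R=85
Round 3 (k=21): L=85 R=57
Round 4 (k=26): L=57 R=132
Round 5 (k=16): L=132 R=126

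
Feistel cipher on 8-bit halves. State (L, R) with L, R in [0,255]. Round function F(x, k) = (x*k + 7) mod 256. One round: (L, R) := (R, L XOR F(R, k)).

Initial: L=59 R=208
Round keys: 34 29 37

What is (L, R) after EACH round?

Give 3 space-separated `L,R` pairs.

Round 1 (k=34): L=208 R=156
Round 2 (k=29): L=156 R=99
Round 3 (k=37): L=99 R=202

Answer: 208,156 156,99 99,202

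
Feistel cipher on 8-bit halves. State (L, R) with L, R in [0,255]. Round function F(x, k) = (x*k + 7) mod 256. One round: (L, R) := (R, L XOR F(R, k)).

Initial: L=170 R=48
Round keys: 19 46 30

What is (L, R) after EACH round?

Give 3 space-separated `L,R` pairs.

Answer: 48,61 61,205 205,48

Derivation:
Round 1 (k=19): L=48 R=61
Round 2 (k=46): L=61 R=205
Round 3 (k=30): L=205 R=48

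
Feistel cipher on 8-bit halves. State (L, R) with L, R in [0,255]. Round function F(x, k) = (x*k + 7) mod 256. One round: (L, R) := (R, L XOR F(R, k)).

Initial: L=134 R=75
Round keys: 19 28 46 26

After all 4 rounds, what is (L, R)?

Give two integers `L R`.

Round 1 (k=19): L=75 R=30
Round 2 (k=28): L=30 R=4
Round 3 (k=46): L=4 R=161
Round 4 (k=26): L=161 R=101

Answer: 161 101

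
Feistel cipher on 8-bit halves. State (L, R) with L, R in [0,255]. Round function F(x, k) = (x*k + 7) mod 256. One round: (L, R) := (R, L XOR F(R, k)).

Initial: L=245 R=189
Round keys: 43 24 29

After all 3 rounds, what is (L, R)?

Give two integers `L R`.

Answer: 114 194

Derivation:
Round 1 (k=43): L=189 R=51
Round 2 (k=24): L=51 R=114
Round 3 (k=29): L=114 R=194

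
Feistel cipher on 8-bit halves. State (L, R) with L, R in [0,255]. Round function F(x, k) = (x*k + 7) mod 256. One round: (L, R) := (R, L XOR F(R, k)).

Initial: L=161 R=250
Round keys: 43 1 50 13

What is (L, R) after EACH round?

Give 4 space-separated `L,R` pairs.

Round 1 (k=43): L=250 R=164
Round 2 (k=1): L=164 R=81
Round 3 (k=50): L=81 R=125
Round 4 (k=13): L=125 R=49

Answer: 250,164 164,81 81,125 125,49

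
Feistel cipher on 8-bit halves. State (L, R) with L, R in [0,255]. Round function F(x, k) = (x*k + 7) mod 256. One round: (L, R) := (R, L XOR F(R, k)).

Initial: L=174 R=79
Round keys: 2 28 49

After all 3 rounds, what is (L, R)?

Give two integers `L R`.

Answer: 116 48

Derivation:
Round 1 (k=2): L=79 R=11
Round 2 (k=28): L=11 R=116
Round 3 (k=49): L=116 R=48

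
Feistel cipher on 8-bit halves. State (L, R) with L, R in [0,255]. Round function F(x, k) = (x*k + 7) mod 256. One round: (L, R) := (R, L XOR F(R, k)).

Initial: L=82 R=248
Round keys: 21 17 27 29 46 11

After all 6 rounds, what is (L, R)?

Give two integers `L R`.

Answer: 51 193

Derivation:
Round 1 (k=21): L=248 R=13
Round 2 (k=17): L=13 R=28
Round 3 (k=27): L=28 R=246
Round 4 (k=29): L=246 R=249
Round 5 (k=46): L=249 R=51
Round 6 (k=11): L=51 R=193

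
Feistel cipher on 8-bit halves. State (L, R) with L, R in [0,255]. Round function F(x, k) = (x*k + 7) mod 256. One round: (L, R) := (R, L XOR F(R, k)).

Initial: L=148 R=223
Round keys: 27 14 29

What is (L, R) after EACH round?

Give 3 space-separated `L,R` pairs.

Round 1 (k=27): L=223 R=24
Round 2 (k=14): L=24 R=136
Round 3 (k=29): L=136 R=119

Answer: 223,24 24,136 136,119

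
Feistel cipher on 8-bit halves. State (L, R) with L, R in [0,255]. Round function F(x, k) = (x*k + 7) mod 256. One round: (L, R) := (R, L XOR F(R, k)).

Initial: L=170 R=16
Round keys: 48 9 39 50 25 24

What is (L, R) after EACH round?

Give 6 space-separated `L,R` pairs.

Round 1 (k=48): L=16 R=173
Round 2 (k=9): L=173 R=12
Round 3 (k=39): L=12 R=118
Round 4 (k=50): L=118 R=31
Round 5 (k=25): L=31 R=120
Round 6 (k=24): L=120 R=88

Answer: 16,173 173,12 12,118 118,31 31,120 120,88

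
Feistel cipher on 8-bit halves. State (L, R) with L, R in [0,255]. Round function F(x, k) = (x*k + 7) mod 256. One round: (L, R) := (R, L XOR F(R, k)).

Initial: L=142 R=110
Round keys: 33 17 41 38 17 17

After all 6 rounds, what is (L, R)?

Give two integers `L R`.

Round 1 (k=33): L=110 R=187
Round 2 (k=17): L=187 R=28
Round 3 (k=41): L=28 R=56
Round 4 (k=38): L=56 R=75
Round 5 (k=17): L=75 R=58
Round 6 (k=17): L=58 R=170

Answer: 58 170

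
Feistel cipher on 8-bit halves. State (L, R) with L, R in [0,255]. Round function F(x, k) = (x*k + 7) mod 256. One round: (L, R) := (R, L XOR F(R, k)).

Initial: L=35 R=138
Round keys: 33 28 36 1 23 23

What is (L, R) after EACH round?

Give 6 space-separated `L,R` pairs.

Round 1 (k=33): L=138 R=242
Round 2 (k=28): L=242 R=245
Round 3 (k=36): L=245 R=137
Round 4 (k=1): L=137 R=101
Round 5 (k=23): L=101 R=147
Round 6 (k=23): L=147 R=89

Answer: 138,242 242,245 245,137 137,101 101,147 147,89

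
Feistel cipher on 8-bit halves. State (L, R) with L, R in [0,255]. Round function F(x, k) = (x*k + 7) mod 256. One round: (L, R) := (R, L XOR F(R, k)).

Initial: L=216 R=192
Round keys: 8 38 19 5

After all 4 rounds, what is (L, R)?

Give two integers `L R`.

Answer: 101 225

Derivation:
Round 1 (k=8): L=192 R=223
Round 2 (k=38): L=223 R=225
Round 3 (k=19): L=225 R=101
Round 4 (k=5): L=101 R=225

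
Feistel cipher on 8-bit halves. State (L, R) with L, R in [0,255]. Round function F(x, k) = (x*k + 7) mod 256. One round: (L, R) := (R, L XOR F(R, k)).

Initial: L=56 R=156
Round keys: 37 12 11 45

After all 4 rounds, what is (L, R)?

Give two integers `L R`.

Round 1 (k=37): L=156 R=171
Round 2 (k=12): L=171 R=151
Round 3 (k=11): L=151 R=47
Round 4 (k=45): L=47 R=221

Answer: 47 221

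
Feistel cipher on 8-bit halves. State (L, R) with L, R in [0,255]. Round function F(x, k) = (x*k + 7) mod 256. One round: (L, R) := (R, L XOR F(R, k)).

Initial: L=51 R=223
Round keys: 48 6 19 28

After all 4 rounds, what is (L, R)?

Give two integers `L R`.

Answer: 99 91

Derivation:
Round 1 (k=48): L=223 R=228
Round 2 (k=6): L=228 R=128
Round 3 (k=19): L=128 R=99
Round 4 (k=28): L=99 R=91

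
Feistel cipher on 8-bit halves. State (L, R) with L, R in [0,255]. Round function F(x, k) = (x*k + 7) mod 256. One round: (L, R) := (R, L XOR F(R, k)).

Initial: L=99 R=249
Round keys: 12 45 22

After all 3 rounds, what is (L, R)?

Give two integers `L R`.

Round 1 (k=12): L=249 R=208
Round 2 (k=45): L=208 R=110
Round 3 (k=22): L=110 R=171

Answer: 110 171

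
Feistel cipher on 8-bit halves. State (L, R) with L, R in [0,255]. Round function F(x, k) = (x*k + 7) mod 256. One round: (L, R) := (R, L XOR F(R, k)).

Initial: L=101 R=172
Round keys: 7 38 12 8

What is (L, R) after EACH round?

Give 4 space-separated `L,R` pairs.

Round 1 (k=7): L=172 R=222
Round 2 (k=38): L=222 R=87
Round 3 (k=12): L=87 R=197
Round 4 (k=8): L=197 R=120

Answer: 172,222 222,87 87,197 197,120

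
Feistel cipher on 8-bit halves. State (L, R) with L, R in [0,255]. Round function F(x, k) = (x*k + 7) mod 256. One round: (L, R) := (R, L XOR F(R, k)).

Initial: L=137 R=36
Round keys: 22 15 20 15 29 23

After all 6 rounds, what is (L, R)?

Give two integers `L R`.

Round 1 (k=22): L=36 R=150
Round 2 (k=15): L=150 R=245
Round 3 (k=20): L=245 R=189
Round 4 (k=15): L=189 R=239
Round 5 (k=29): L=239 R=167
Round 6 (k=23): L=167 R=231

Answer: 167 231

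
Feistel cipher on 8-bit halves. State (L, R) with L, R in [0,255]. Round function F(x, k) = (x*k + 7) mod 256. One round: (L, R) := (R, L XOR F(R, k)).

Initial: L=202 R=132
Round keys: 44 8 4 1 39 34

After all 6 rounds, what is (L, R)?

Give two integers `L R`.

Answer: 55 235

Derivation:
Round 1 (k=44): L=132 R=125
Round 2 (k=8): L=125 R=107
Round 3 (k=4): L=107 R=206
Round 4 (k=1): L=206 R=190
Round 5 (k=39): L=190 R=55
Round 6 (k=34): L=55 R=235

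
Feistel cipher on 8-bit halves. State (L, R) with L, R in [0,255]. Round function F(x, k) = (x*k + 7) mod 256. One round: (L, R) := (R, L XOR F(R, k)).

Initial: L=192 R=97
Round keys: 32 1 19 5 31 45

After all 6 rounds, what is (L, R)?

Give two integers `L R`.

Answer: 13 137

Derivation:
Round 1 (k=32): L=97 R=231
Round 2 (k=1): L=231 R=143
Round 3 (k=19): L=143 R=67
Round 4 (k=5): L=67 R=217
Round 5 (k=31): L=217 R=13
Round 6 (k=45): L=13 R=137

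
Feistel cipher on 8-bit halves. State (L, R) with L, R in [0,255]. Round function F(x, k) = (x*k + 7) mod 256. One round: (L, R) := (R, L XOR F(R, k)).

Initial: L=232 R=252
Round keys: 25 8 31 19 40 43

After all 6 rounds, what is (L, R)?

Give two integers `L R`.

Answer: 144 48

Derivation:
Round 1 (k=25): L=252 R=75
Round 2 (k=8): L=75 R=163
Round 3 (k=31): L=163 R=143
Round 4 (k=19): L=143 R=7
Round 5 (k=40): L=7 R=144
Round 6 (k=43): L=144 R=48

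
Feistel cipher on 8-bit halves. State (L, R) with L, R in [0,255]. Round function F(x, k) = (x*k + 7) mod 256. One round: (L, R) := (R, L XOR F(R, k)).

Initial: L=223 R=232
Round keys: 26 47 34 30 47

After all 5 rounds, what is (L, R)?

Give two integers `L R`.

Round 1 (k=26): L=232 R=72
Round 2 (k=47): L=72 R=215
Round 3 (k=34): L=215 R=221
Round 4 (k=30): L=221 R=58
Round 5 (k=47): L=58 R=112

Answer: 58 112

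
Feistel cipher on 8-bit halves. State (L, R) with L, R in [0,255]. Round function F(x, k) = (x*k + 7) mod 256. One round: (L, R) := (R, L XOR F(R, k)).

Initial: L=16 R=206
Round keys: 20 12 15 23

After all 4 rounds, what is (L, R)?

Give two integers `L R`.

Answer: 237 39

Derivation:
Round 1 (k=20): L=206 R=15
Round 2 (k=12): L=15 R=117
Round 3 (k=15): L=117 R=237
Round 4 (k=23): L=237 R=39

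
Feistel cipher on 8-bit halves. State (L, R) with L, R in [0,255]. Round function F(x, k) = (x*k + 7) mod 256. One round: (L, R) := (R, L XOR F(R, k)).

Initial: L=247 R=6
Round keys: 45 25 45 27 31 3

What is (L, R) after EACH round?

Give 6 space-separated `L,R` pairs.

Round 1 (k=45): L=6 R=226
Round 2 (k=25): L=226 R=31
Round 3 (k=45): L=31 R=152
Round 4 (k=27): L=152 R=16
Round 5 (k=31): L=16 R=111
Round 6 (k=3): L=111 R=68

Answer: 6,226 226,31 31,152 152,16 16,111 111,68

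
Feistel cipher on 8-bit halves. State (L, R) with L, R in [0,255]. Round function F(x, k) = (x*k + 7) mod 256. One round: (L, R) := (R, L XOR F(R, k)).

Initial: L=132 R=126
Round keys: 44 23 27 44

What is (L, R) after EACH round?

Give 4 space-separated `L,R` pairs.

Round 1 (k=44): L=126 R=43
Round 2 (k=23): L=43 R=154
Round 3 (k=27): L=154 R=110
Round 4 (k=44): L=110 R=117

Answer: 126,43 43,154 154,110 110,117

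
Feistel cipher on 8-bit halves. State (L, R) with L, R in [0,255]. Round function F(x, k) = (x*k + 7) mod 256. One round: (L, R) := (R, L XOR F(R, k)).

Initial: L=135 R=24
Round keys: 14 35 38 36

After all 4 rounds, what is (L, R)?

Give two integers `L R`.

Answer: 81 4

Derivation:
Round 1 (k=14): L=24 R=208
Round 2 (k=35): L=208 R=111
Round 3 (k=38): L=111 R=81
Round 4 (k=36): L=81 R=4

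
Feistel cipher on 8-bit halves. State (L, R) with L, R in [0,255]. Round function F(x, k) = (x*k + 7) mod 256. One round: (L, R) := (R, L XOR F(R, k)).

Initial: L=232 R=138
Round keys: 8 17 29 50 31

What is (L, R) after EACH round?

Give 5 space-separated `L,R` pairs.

Answer: 138,191 191,60 60,108 108,35 35,40

Derivation:
Round 1 (k=8): L=138 R=191
Round 2 (k=17): L=191 R=60
Round 3 (k=29): L=60 R=108
Round 4 (k=50): L=108 R=35
Round 5 (k=31): L=35 R=40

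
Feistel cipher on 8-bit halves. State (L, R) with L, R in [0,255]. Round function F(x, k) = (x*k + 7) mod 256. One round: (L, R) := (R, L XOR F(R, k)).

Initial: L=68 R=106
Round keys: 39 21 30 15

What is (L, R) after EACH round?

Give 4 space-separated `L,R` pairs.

Round 1 (k=39): L=106 R=105
Round 2 (k=21): L=105 R=206
Round 3 (k=30): L=206 R=66
Round 4 (k=15): L=66 R=43

Answer: 106,105 105,206 206,66 66,43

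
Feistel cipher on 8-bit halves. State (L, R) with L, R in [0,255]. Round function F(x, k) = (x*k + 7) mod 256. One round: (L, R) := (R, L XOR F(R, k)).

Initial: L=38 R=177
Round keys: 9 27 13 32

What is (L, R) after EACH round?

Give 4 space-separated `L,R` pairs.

Answer: 177,102 102,120 120,121 121,95

Derivation:
Round 1 (k=9): L=177 R=102
Round 2 (k=27): L=102 R=120
Round 3 (k=13): L=120 R=121
Round 4 (k=32): L=121 R=95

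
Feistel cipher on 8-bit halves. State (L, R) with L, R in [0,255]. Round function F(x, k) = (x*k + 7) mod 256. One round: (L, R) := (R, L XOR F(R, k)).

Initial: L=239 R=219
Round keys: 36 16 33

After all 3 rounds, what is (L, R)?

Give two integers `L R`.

Answer: 28 159

Derivation:
Round 1 (k=36): L=219 R=60
Round 2 (k=16): L=60 R=28
Round 3 (k=33): L=28 R=159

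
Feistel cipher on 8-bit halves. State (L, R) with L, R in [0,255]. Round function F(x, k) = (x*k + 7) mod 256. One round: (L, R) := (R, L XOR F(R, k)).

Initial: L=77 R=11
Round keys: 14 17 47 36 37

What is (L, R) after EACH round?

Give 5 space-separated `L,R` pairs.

Round 1 (k=14): L=11 R=236
Round 2 (k=17): L=236 R=184
Round 3 (k=47): L=184 R=35
Round 4 (k=36): L=35 R=75
Round 5 (k=37): L=75 R=253

Answer: 11,236 236,184 184,35 35,75 75,253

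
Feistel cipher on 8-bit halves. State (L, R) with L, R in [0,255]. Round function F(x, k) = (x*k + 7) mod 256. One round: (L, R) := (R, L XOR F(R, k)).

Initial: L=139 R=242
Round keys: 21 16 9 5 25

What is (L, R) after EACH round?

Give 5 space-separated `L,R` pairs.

Round 1 (k=21): L=242 R=106
Round 2 (k=16): L=106 R=85
Round 3 (k=9): L=85 R=110
Round 4 (k=5): L=110 R=120
Round 5 (k=25): L=120 R=209

Answer: 242,106 106,85 85,110 110,120 120,209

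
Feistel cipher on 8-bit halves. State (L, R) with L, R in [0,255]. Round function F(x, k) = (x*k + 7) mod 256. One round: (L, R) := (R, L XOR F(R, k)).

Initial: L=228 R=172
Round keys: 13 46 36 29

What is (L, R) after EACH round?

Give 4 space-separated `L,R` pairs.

Answer: 172,39 39,165 165,28 28,150

Derivation:
Round 1 (k=13): L=172 R=39
Round 2 (k=46): L=39 R=165
Round 3 (k=36): L=165 R=28
Round 4 (k=29): L=28 R=150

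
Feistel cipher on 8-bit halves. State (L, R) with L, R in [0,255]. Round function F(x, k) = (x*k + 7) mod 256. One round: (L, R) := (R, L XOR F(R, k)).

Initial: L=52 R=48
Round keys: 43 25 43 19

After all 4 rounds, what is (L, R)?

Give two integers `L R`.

Answer: 62 227

Derivation:
Round 1 (k=43): L=48 R=35
Round 2 (k=25): L=35 R=66
Round 3 (k=43): L=66 R=62
Round 4 (k=19): L=62 R=227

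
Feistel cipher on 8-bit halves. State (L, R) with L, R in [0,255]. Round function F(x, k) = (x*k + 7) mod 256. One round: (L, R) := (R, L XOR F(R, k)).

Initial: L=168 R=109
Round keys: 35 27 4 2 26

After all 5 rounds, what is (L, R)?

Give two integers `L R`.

Answer: 173 200

Derivation:
Round 1 (k=35): L=109 R=70
Round 2 (k=27): L=70 R=4
Round 3 (k=4): L=4 R=81
Round 4 (k=2): L=81 R=173
Round 5 (k=26): L=173 R=200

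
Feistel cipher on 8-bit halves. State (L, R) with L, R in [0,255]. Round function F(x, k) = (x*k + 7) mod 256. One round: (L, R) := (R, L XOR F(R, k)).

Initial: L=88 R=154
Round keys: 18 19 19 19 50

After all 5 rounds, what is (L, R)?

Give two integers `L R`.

Round 1 (k=18): L=154 R=131
Round 2 (k=19): L=131 R=90
Round 3 (k=19): L=90 R=54
Round 4 (k=19): L=54 R=83
Round 5 (k=50): L=83 R=11

Answer: 83 11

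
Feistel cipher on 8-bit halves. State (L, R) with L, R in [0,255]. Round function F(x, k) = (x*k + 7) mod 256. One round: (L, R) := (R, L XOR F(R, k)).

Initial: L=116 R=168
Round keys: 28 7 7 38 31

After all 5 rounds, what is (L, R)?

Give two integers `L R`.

Answer: 67 52

Derivation:
Round 1 (k=28): L=168 R=19
Round 2 (k=7): L=19 R=36
Round 3 (k=7): L=36 R=16
Round 4 (k=38): L=16 R=67
Round 5 (k=31): L=67 R=52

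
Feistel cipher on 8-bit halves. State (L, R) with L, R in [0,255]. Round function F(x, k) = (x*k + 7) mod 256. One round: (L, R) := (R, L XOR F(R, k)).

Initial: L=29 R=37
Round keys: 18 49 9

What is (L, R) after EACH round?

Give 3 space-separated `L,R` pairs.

Answer: 37,188 188,38 38,225

Derivation:
Round 1 (k=18): L=37 R=188
Round 2 (k=49): L=188 R=38
Round 3 (k=9): L=38 R=225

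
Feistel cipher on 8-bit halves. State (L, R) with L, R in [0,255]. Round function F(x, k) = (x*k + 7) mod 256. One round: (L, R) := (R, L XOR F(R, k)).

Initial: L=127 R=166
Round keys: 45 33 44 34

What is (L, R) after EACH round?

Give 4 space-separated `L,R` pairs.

Answer: 166,74 74,55 55,49 49,190

Derivation:
Round 1 (k=45): L=166 R=74
Round 2 (k=33): L=74 R=55
Round 3 (k=44): L=55 R=49
Round 4 (k=34): L=49 R=190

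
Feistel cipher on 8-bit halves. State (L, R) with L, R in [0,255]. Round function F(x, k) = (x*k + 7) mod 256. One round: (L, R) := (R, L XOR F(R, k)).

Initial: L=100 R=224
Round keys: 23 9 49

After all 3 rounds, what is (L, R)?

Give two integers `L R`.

Round 1 (k=23): L=224 R=67
Round 2 (k=9): L=67 R=130
Round 3 (k=49): L=130 R=170

Answer: 130 170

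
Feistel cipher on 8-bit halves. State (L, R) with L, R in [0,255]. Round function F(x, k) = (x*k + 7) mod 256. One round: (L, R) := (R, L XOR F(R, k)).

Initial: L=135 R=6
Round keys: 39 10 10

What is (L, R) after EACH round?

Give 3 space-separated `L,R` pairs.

Round 1 (k=39): L=6 R=118
Round 2 (k=10): L=118 R=165
Round 3 (k=10): L=165 R=15

Answer: 6,118 118,165 165,15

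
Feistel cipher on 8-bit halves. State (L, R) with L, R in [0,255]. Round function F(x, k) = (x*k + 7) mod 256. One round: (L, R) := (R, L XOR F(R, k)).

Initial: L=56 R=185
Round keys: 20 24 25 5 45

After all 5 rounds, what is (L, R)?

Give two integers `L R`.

Round 1 (k=20): L=185 R=67
Round 2 (k=24): L=67 R=246
Round 3 (k=25): L=246 R=78
Round 4 (k=5): L=78 R=123
Round 5 (k=45): L=123 R=232

Answer: 123 232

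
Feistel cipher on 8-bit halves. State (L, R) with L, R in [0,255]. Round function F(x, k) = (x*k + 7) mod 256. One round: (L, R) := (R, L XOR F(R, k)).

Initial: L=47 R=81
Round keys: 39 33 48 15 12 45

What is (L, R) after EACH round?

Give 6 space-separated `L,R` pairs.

Round 1 (k=39): L=81 R=113
Round 2 (k=33): L=113 R=201
Round 3 (k=48): L=201 R=198
Round 4 (k=15): L=198 R=104
Round 5 (k=12): L=104 R=33
Round 6 (k=45): L=33 R=188

Answer: 81,113 113,201 201,198 198,104 104,33 33,188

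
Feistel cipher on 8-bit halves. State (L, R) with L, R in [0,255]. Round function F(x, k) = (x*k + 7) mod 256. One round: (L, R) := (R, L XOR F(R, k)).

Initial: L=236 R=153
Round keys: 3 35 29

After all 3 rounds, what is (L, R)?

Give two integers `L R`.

Round 1 (k=3): L=153 R=62
Round 2 (k=35): L=62 R=24
Round 3 (k=29): L=24 R=129

Answer: 24 129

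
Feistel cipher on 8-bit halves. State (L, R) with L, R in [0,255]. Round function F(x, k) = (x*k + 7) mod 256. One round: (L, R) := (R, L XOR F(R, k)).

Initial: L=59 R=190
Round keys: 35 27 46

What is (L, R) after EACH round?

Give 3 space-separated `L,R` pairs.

Round 1 (k=35): L=190 R=58
Round 2 (k=27): L=58 R=155
Round 3 (k=46): L=155 R=219

Answer: 190,58 58,155 155,219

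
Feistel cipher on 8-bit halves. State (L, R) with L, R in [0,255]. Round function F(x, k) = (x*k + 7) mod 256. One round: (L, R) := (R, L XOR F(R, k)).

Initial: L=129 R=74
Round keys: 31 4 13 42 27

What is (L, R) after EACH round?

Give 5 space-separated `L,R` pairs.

Round 1 (k=31): L=74 R=124
Round 2 (k=4): L=124 R=189
Round 3 (k=13): L=189 R=220
Round 4 (k=42): L=220 R=162
Round 5 (k=27): L=162 R=193

Answer: 74,124 124,189 189,220 220,162 162,193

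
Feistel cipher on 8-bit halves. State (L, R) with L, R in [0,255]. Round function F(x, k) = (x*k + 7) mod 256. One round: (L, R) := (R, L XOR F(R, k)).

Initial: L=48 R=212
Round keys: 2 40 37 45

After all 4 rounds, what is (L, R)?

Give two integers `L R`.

Answer: 1 63

Derivation:
Round 1 (k=2): L=212 R=159
Round 2 (k=40): L=159 R=11
Round 3 (k=37): L=11 R=1
Round 4 (k=45): L=1 R=63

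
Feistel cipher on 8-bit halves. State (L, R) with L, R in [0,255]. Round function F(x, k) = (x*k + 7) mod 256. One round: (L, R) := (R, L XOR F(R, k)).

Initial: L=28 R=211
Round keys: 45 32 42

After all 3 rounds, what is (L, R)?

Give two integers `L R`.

Round 1 (k=45): L=211 R=2
Round 2 (k=32): L=2 R=148
Round 3 (k=42): L=148 R=77

Answer: 148 77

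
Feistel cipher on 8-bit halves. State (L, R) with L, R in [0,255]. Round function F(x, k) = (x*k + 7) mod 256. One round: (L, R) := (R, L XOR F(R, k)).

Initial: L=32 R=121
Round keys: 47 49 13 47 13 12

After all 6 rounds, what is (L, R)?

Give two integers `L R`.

Answer: 232 177

Derivation:
Round 1 (k=47): L=121 R=30
Round 2 (k=49): L=30 R=188
Round 3 (k=13): L=188 R=141
Round 4 (k=47): L=141 R=86
Round 5 (k=13): L=86 R=232
Round 6 (k=12): L=232 R=177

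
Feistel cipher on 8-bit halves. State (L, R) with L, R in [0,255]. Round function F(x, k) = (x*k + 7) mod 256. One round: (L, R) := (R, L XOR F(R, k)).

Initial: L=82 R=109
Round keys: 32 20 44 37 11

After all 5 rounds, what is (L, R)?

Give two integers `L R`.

Answer: 111 54

Derivation:
Round 1 (k=32): L=109 R=245
Round 2 (k=20): L=245 R=70
Round 3 (k=44): L=70 R=250
Round 4 (k=37): L=250 R=111
Round 5 (k=11): L=111 R=54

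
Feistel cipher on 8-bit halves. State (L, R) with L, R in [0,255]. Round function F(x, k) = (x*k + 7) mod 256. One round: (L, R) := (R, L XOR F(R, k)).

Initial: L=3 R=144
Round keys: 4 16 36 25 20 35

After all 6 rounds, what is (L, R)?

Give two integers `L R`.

Answer: 156 58

Derivation:
Round 1 (k=4): L=144 R=68
Round 2 (k=16): L=68 R=215
Round 3 (k=36): L=215 R=7
Round 4 (k=25): L=7 R=97
Round 5 (k=20): L=97 R=156
Round 6 (k=35): L=156 R=58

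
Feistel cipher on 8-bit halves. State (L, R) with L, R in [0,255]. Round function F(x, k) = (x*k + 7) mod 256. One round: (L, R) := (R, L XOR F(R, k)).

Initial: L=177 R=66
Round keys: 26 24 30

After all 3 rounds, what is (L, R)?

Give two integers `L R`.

Round 1 (k=26): L=66 R=10
Round 2 (k=24): L=10 R=181
Round 3 (k=30): L=181 R=55

Answer: 181 55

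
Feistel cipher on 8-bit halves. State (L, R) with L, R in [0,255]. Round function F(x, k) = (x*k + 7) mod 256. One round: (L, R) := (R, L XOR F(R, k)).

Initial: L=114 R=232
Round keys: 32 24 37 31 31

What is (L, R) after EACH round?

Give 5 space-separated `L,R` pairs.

Answer: 232,117 117,23 23,47 47,175 175,23

Derivation:
Round 1 (k=32): L=232 R=117
Round 2 (k=24): L=117 R=23
Round 3 (k=37): L=23 R=47
Round 4 (k=31): L=47 R=175
Round 5 (k=31): L=175 R=23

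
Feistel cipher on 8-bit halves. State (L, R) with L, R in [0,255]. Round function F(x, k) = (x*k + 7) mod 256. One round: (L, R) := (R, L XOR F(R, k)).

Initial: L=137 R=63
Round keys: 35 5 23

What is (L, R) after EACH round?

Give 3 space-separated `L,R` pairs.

Round 1 (k=35): L=63 R=45
Round 2 (k=5): L=45 R=215
Round 3 (k=23): L=215 R=117

Answer: 63,45 45,215 215,117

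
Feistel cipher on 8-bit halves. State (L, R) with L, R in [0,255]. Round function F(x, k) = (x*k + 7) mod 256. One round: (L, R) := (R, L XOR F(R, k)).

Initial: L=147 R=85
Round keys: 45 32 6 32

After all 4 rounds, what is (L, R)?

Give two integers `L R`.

Round 1 (k=45): L=85 R=107
Round 2 (k=32): L=107 R=50
Round 3 (k=6): L=50 R=88
Round 4 (k=32): L=88 R=53

Answer: 88 53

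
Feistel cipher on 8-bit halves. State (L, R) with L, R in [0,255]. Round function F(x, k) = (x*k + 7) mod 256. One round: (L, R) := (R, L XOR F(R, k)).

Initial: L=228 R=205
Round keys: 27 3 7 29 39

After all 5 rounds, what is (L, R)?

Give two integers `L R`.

Round 1 (k=27): L=205 R=66
Round 2 (k=3): L=66 R=0
Round 3 (k=7): L=0 R=69
Round 4 (k=29): L=69 R=216
Round 5 (k=39): L=216 R=170

Answer: 216 170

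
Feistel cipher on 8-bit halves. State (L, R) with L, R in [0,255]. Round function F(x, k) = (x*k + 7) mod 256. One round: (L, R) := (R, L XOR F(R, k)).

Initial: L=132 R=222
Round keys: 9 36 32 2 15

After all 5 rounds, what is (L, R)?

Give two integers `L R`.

Answer: 70 215

Derivation:
Round 1 (k=9): L=222 R=81
Round 2 (k=36): L=81 R=181
Round 3 (k=32): L=181 R=246
Round 4 (k=2): L=246 R=70
Round 5 (k=15): L=70 R=215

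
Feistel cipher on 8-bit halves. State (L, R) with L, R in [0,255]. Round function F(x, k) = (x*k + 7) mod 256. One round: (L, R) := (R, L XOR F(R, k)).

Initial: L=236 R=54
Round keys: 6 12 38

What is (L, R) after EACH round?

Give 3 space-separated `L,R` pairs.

Round 1 (k=6): L=54 R=167
Round 2 (k=12): L=167 R=237
Round 3 (k=38): L=237 R=146

Answer: 54,167 167,237 237,146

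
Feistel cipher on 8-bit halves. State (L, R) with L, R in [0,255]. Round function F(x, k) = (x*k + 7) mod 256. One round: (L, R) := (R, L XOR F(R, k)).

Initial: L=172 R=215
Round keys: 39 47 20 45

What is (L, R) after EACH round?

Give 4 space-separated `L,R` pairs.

Round 1 (k=39): L=215 R=100
Round 2 (k=47): L=100 R=180
Round 3 (k=20): L=180 R=115
Round 4 (k=45): L=115 R=138

Answer: 215,100 100,180 180,115 115,138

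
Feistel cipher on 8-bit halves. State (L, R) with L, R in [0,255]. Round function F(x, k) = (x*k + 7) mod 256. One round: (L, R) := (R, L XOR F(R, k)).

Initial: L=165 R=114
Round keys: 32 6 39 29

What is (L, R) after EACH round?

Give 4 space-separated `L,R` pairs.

Round 1 (k=32): L=114 R=226
Round 2 (k=6): L=226 R=33
Round 3 (k=39): L=33 R=236
Round 4 (k=29): L=236 R=226

Answer: 114,226 226,33 33,236 236,226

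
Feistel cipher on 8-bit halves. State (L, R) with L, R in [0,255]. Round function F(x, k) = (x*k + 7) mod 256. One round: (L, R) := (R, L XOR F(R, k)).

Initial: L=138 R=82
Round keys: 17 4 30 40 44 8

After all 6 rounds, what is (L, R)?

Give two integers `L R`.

Answer: 153 57

Derivation:
Round 1 (k=17): L=82 R=243
Round 2 (k=4): L=243 R=129
Round 3 (k=30): L=129 R=214
Round 4 (k=40): L=214 R=246
Round 5 (k=44): L=246 R=153
Round 6 (k=8): L=153 R=57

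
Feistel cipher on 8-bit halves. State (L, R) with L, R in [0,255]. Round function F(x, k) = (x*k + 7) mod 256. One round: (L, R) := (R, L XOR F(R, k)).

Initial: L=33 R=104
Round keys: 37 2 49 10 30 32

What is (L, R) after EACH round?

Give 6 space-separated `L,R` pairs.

Round 1 (k=37): L=104 R=46
Round 2 (k=2): L=46 R=11
Round 3 (k=49): L=11 R=12
Round 4 (k=10): L=12 R=116
Round 5 (k=30): L=116 R=147
Round 6 (k=32): L=147 R=19

Answer: 104,46 46,11 11,12 12,116 116,147 147,19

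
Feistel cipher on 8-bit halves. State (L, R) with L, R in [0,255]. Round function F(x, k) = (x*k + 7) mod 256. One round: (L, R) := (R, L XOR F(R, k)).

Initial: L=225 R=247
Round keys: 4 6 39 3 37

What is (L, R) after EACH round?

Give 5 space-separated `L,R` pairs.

Round 1 (k=4): L=247 R=2
Round 2 (k=6): L=2 R=228
Round 3 (k=39): L=228 R=193
Round 4 (k=3): L=193 R=174
Round 5 (k=37): L=174 R=236

Answer: 247,2 2,228 228,193 193,174 174,236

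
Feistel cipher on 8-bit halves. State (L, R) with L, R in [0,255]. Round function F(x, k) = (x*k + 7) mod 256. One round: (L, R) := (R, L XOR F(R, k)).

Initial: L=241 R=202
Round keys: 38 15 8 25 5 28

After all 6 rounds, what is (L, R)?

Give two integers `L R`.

Round 1 (k=38): L=202 R=242
Round 2 (k=15): L=242 R=255
Round 3 (k=8): L=255 R=13
Round 4 (k=25): L=13 R=179
Round 5 (k=5): L=179 R=139
Round 6 (k=28): L=139 R=136

Answer: 139 136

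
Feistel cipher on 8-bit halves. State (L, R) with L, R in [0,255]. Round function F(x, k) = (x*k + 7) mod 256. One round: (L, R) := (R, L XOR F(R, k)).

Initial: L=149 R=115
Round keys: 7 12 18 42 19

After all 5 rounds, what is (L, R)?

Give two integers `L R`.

Round 1 (k=7): L=115 R=185
Round 2 (k=12): L=185 R=192
Round 3 (k=18): L=192 R=62
Round 4 (k=42): L=62 R=243
Round 5 (k=19): L=243 R=46

Answer: 243 46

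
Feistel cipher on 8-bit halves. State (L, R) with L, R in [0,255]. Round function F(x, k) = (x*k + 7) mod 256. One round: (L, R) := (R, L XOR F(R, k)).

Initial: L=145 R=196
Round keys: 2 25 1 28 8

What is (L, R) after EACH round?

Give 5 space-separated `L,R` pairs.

Answer: 196,30 30,49 49,38 38,30 30,209

Derivation:
Round 1 (k=2): L=196 R=30
Round 2 (k=25): L=30 R=49
Round 3 (k=1): L=49 R=38
Round 4 (k=28): L=38 R=30
Round 5 (k=8): L=30 R=209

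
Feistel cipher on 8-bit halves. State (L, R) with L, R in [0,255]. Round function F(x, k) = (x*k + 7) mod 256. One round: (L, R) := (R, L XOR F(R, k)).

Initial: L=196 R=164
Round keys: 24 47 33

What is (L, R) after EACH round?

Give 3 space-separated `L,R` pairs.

Answer: 164,163 163,80 80,244

Derivation:
Round 1 (k=24): L=164 R=163
Round 2 (k=47): L=163 R=80
Round 3 (k=33): L=80 R=244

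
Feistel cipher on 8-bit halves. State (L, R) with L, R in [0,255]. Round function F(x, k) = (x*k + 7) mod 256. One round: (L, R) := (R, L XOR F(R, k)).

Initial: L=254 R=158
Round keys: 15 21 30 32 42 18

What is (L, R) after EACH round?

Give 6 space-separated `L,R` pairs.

Answer: 158,183 183,148 148,232 232,147 147,205 205,226

Derivation:
Round 1 (k=15): L=158 R=183
Round 2 (k=21): L=183 R=148
Round 3 (k=30): L=148 R=232
Round 4 (k=32): L=232 R=147
Round 5 (k=42): L=147 R=205
Round 6 (k=18): L=205 R=226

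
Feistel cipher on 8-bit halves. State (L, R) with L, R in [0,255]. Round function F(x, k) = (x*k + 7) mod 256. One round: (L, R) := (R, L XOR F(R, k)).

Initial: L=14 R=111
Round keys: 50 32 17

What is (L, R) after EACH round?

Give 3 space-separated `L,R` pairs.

Round 1 (k=50): L=111 R=187
Round 2 (k=32): L=187 R=8
Round 3 (k=17): L=8 R=52

Answer: 111,187 187,8 8,52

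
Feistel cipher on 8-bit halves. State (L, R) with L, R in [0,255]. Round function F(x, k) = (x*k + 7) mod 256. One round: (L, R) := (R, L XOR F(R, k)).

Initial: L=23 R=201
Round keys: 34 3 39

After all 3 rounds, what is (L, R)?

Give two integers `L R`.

Answer: 216 65

Derivation:
Round 1 (k=34): L=201 R=174
Round 2 (k=3): L=174 R=216
Round 3 (k=39): L=216 R=65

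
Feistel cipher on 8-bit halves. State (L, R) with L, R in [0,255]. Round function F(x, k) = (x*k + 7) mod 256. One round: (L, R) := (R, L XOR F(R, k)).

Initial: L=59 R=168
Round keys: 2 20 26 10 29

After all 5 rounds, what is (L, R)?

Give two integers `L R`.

Round 1 (k=2): L=168 R=108
Round 2 (k=20): L=108 R=223
Round 3 (k=26): L=223 R=193
Round 4 (k=10): L=193 R=78
Round 5 (k=29): L=78 R=28

Answer: 78 28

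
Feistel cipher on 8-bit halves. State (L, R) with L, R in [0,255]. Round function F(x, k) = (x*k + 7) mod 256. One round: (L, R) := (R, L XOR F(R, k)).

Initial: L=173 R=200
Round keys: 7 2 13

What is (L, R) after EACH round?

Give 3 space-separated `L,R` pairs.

Round 1 (k=7): L=200 R=210
Round 2 (k=2): L=210 R=99
Round 3 (k=13): L=99 R=220

Answer: 200,210 210,99 99,220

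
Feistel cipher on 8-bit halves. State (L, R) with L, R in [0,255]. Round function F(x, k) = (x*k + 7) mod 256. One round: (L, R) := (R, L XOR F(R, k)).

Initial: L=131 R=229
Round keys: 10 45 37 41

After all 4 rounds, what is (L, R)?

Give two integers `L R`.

Answer: 233 196

Derivation:
Round 1 (k=10): L=229 R=122
Round 2 (k=45): L=122 R=156
Round 3 (k=37): L=156 R=233
Round 4 (k=41): L=233 R=196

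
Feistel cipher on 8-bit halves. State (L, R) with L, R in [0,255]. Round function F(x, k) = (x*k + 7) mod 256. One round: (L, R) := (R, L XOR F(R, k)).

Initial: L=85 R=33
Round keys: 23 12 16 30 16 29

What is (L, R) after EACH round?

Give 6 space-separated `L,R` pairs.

Round 1 (k=23): L=33 R=171
Round 2 (k=12): L=171 R=42
Round 3 (k=16): L=42 R=12
Round 4 (k=30): L=12 R=69
Round 5 (k=16): L=69 R=91
Round 6 (k=29): L=91 R=19

Answer: 33,171 171,42 42,12 12,69 69,91 91,19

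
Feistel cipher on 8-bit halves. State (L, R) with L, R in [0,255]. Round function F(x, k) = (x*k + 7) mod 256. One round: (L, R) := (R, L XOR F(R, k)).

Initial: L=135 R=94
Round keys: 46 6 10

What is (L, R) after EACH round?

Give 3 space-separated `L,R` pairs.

Round 1 (k=46): L=94 R=108
Round 2 (k=6): L=108 R=209
Round 3 (k=10): L=209 R=93

Answer: 94,108 108,209 209,93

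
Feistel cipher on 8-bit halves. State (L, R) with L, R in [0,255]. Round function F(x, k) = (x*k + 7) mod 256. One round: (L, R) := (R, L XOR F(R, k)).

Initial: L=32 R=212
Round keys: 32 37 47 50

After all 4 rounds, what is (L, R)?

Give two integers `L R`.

Round 1 (k=32): L=212 R=167
Round 2 (k=37): L=167 R=254
Round 3 (k=47): L=254 R=14
Round 4 (k=50): L=14 R=61

Answer: 14 61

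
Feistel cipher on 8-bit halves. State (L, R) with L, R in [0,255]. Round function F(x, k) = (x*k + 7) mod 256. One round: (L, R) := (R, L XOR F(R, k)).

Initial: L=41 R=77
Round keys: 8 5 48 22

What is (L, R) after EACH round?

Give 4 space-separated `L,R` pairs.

Round 1 (k=8): L=77 R=70
Round 2 (k=5): L=70 R=40
Round 3 (k=48): L=40 R=193
Round 4 (k=22): L=193 R=181

Answer: 77,70 70,40 40,193 193,181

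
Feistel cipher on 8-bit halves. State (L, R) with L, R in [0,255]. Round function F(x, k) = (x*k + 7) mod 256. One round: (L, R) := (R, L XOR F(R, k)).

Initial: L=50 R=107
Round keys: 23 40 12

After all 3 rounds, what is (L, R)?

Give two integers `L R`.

Round 1 (k=23): L=107 R=150
Round 2 (k=40): L=150 R=28
Round 3 (k=12): L=28 R=193

Answer: 28 193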